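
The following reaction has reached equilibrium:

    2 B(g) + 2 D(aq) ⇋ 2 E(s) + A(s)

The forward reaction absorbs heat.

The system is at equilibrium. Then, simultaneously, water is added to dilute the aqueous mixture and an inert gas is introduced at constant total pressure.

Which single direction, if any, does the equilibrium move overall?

left

Dilution lowers every aqueous concentration by the same factor. Δn_aq = 0 − 2 = -2, so the system shifts toward the side with more dissolved moles — to the left.
Adding inert gas at constant total pressure expands the volume and lowers every reacting partial pressure. With Δn_gas = 0 − 2 = -2, Q moves away from K toward the side with fewer gas moles, so the system shifts toward the side with more gas moles — to the left.
All effects act in the same direction — net shift to the left.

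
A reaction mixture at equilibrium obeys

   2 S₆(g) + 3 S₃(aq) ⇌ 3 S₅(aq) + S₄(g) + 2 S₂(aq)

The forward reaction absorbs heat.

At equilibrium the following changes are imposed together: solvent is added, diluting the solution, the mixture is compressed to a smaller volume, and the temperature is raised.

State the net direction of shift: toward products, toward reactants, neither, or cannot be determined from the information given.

right

Dilution lowers every aqueous concentration by the same factor. Δn_aq = 5 − 3 = +2, so the system shifts toward the side with more dissolved moles — to the right.
Gas moles: reactants 2, products 1 (Δn_gas = -1). Compression shifts the system toward the side with fewer moles of gas — to the right.
The forward reaction is endothermic. Raising T favours the endothermic direction — shift to the right.
All effects act in the same direction — net shift to the right.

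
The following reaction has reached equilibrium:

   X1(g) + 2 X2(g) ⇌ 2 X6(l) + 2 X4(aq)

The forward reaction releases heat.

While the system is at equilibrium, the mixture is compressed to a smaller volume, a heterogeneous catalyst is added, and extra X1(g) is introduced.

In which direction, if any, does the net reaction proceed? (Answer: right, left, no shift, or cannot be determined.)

Gas moles: reactants 3, products 0 (Δn_gas = -3). Compression shifts the system toward the side with fewer moles of gas — to the right.
A catalyst speeds both forward and reverse rates equally; it changes neither Q nor K — no shift from this change.
Adding X1 (g), a reactant, drives the reaction to the right.
Only the nonzero effect(s) matter; the net shift is to the right.

right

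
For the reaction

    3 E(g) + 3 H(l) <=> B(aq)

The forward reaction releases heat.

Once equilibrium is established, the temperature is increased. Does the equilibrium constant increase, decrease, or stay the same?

decreases

K depends on temperature via the van 't Hoff relation. The forward reaction is exothermic, so raising T decreases K.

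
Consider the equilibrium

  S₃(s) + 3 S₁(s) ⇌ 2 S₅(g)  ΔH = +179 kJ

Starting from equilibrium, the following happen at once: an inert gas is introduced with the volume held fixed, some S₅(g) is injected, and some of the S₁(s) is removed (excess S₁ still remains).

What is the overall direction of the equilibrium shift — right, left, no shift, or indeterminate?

left

At constant volume, adding an inert gas leaves every reacting species' partial pressure unchanged, so Q is unchanged — no shift from this change.
Adding S₅ (g), a product, drives the reaction to the left.
S₁ is a pure solid; its activity is 1 regardless of amount, so Q is unaffected — no shift from this change.
Only the nonzero effect(s) matter; the net shift is to the left.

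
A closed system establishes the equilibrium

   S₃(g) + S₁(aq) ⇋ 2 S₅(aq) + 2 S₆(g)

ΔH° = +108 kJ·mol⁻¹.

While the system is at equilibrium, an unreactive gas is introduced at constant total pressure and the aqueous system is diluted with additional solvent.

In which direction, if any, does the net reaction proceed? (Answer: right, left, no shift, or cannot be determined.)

Adding inert gas at constant total pressure expands the volume and lowers every reacting partial pressure. With Δn_gas = 2 − 1 = +1, Q moves away from K toward the side with fewer gas moles, so the system shifts toward the side with more gas moles — to the right.
Dilution lowers every aqueous concentration by the same factor. Δn_aq = 2 − 1 = +1, so the system shifts toward the side with more dissolved moles — to the right.
All effects act in the same direction — net shift to the right.

right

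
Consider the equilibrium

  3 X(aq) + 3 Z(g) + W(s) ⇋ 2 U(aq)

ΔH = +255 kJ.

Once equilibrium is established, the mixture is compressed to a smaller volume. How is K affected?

The equilibrium constant depends only on temperature. This perturbation may move the position of equilibrium, but since T is unchanged, K itself is unchanged.

unchanged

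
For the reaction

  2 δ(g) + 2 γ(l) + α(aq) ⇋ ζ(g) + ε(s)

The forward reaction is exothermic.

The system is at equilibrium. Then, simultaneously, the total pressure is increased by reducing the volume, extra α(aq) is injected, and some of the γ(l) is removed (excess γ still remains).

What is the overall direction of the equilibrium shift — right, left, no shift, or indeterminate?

right

Gas moles: reactants 2, products 1 (Δn_gas = -1). Compression shifts the system toward the side with fewer moles of gas — to the right.
Adding α (aq), a reactant, drives the reaction to the right.
γ is a pure liquid; its activity is 1 regardless of amount, so Q is unaffected — no shift from this change.
Only the nonzero effect(s) matter; the net shift is to the right.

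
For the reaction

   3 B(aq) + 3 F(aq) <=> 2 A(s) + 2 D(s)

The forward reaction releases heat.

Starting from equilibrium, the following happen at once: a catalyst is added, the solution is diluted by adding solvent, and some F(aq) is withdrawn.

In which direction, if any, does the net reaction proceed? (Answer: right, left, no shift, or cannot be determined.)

left

A catalyst speeds both forward and reverse rates equally; it changes neither Q nor K — no shift from this change.
Dilution lowers every aqueous concentration by the same factor. Δn_aq = 0 − 6 = -6, so the system shifts toward the side with more dissolved moles — to the left.
Removing F (aq), a reactant, drives the reaction to the left.
Only the nonzero effect(s) matter; the net shift is to the left.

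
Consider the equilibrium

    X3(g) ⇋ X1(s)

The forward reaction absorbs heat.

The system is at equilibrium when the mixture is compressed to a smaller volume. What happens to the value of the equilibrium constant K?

unchanged

The equilibrium constant depends only on temperature. This perturbation may move the position of equilibrium, but since T is unchanged, K itself is unchanged.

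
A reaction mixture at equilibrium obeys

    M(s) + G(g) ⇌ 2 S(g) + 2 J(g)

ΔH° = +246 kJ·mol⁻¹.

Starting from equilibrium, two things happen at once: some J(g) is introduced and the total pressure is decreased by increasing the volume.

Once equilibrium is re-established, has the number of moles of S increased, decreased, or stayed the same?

cannot be determined

Adding J (g), a product, drives the reaction to the left.
Gas moles: reactants 1, products 4 (Δn_gas = +3). Expansion shifts the system toward the side with more moles of gas — to the right.
The two effects oppose each other, so the net shift — and hence the change in S — cannot be determined from the given information.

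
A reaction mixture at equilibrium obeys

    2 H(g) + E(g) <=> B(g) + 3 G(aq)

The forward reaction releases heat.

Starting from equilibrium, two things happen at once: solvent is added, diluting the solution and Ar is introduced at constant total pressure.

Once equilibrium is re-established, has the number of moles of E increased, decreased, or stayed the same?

Dilution lowers every aqueous concentration by the same factor. Δn_aq = 3 − 0 = +3, so the system shifts toward the side with more dissolved moles — to the right.
Adding inert gas at constant total pressure expands the volume and lowers every reacting partial pressure. With Δn_gas = 1 − 3 = -2, Q moves away from K toward the side with fewer gas moles, so the system shifts toward the side with more gas moles — to the left.
The two effects oppose each other, so the net shift — and hence the change in E — cannot be determined from the given information.

cannot be determined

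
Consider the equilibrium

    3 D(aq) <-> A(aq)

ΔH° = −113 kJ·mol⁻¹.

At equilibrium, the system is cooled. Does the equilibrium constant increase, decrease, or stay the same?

K depends on temperature via the van 't Hoff relation. The forward reaction is exothermic, so lowering T increases K.

increases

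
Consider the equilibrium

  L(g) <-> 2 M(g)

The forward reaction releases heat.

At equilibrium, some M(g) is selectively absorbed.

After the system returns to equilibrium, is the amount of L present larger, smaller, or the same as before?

decreases

Removing M (g), a product, drives the reaction to the right.
The net shift is to the right. L is a reactant, so its amount decreases.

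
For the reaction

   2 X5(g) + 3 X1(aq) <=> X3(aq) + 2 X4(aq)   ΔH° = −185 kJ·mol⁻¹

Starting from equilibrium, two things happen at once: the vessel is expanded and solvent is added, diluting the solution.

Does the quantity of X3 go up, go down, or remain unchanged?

Gas moles: reactants 2, products 0 (Δn_gas = -2). Expansion shifts the system toward the side with more moles of gas — to the left.
Dilution scales every aqueous concentration by the same factor. Δn_aq = 3 − 3 = 0, so Q is unchanged — no shift.
The net shift is to the left. X3 is a product, so its amount decreases.

decreases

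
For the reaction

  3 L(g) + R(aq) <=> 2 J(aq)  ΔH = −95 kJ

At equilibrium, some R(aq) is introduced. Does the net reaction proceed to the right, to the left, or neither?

right

Adding R (aq), a reactant, drives the reaction to the right.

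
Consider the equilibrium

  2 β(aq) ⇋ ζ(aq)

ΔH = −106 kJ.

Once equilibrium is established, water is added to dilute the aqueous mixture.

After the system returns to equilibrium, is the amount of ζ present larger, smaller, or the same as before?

decreases

Dilution lowers every aqueous concentration by the same factor. Δn_aq = 1 − 2 = -1, so the system shifts toward the side with more dissolved moles — to the left.
The net shift is to the left. ζ is a product, so its amount decreases.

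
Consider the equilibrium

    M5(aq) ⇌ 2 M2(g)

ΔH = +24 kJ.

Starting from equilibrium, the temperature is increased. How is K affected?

increases

K depends on temperature via the van 't Hoff relation. The forward reaction is endothermic, so raising T increases K.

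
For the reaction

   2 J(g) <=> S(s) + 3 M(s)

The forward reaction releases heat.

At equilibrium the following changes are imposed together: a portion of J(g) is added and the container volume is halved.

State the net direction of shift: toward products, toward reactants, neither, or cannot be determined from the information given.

right

Adding J (g), a reactant, drives the reaction to the right.
Gas moles: reactants 2, products 0 (Δn_gas = -2). Compression shifts the system toward the side with fewer moles of gas — to the right.
All effects act in the same direction — net shift to the right.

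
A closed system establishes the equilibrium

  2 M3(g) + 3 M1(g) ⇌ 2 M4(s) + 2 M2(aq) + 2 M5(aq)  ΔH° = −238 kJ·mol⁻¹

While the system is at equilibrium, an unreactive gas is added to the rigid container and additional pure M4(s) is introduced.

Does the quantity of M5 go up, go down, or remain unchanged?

At constant volume, adding an inert gas leaves every reacting species' partial pressure unchanged, so Q is unchanged — no shift from this change.
M4 is a pure solid; its activity is 1 regardless of amount, so Q is unaffected — no shift from this change.
No net shift occurs, so the amount of M5 is unchanged.

unchanged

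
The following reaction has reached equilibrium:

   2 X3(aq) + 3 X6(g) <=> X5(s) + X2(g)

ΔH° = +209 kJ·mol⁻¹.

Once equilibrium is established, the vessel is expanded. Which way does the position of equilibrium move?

Gas moles: reactants 3, products 1 (Δn_gas = -2). Expansion shifts the system toward the side with more moles of gas — to the left.

left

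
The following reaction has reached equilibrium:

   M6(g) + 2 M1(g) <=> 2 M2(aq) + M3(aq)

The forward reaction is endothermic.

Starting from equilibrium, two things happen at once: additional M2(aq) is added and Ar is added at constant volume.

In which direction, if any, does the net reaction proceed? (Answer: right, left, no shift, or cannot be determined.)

left

Adding M2 (aq), a product, drives the reaction to the left.
At constant volume, adding an inert gas leaves every reacting species' partial pressure unchanged, so Q is unchanged — no shift from this change.
Only the nonzero effect(s) matter; the net shift is to the left.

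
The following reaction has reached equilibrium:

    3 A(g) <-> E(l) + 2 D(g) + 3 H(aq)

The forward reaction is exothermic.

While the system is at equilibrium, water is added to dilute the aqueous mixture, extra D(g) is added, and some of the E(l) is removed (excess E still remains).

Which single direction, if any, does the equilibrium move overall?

Dilution lowers every aqueous concentration by the same factor. Δn_aq = 3 − 0 = +3, so the system shifts toward the side with more dissolved moles — to the right.
Adding D (g), a product, drives the reaction to the left.
E is a pure liquid; its activity is 1 regardless of amount, so Q is unaffected — no shift from this change.
The individual effects push in opposite directions; without quantitative information the net direction cannot be determined.

cannot be determined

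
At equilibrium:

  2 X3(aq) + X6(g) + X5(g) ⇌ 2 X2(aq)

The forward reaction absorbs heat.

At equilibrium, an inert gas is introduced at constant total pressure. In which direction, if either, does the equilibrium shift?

Adding inert gas at constant total pressure expands the volume and lowers every reacting partial pressure. With Δn_gas = 0 − 2 = -2, Q moves away from K toward the side with fewer gas moles, so the system shifts toward the side with more gas moles — to the left.

left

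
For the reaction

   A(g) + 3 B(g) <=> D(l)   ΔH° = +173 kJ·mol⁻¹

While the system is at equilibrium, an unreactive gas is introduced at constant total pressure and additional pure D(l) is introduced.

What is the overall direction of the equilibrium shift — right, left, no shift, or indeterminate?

left

Adding inert gas at constant total pressure expands the volume and lowers every reacting partial pressure. With Δn_gas = 0 − 4 = -4, Q moves away from K toward the side with fewer gas moles, so the system shifts toward the side with more gas moles — to the left.
D is a pure liquid; its activity is 1 regardless of amount, so Q is unaffected — no shift from this change.
Only the nonzero effect(s) matter; the net shift is to the left.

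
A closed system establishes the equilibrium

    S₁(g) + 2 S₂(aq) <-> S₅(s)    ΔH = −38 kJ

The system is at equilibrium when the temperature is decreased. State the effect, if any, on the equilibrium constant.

K depends on temperature via the van 't Hoff relation. The forward reaction is exothermic, so lowering T increases K.

increases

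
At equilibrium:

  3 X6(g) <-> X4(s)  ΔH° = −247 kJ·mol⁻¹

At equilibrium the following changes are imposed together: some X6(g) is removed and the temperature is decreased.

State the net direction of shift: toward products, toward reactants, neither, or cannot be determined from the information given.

cannot be determined

Removing X6 (g), a reactant, drives the reaction to the left.
The forward reaction is exothermic. Lowering T favours the exothermic direction — shift to the right.
The individual effects push in opposite directions; without quantitative information the net direction cannot be determined.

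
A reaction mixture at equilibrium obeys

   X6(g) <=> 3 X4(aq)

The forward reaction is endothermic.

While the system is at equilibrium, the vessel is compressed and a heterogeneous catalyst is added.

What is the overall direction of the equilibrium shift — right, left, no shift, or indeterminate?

Gas moles: reactants 1, products 0 (Δn_gas = -1). Compression shifts the system toward the side with fewer moles of gas — to the right.
A catalyst speeds both forward and reverse rates equally; it changes neither Q nor K — no shift from this change.
Only the nonzero effect(s) matter; the net shift is to the right.

right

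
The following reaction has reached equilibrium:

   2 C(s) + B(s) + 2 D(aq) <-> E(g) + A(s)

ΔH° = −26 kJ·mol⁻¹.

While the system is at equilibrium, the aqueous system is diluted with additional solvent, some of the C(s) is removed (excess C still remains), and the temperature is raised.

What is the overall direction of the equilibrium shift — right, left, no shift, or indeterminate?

Dilution lowers every aqueous concentration by the same factor. Δn_aq = 0 − 2 = -2, so the system shifts toward the side with more dissolved moles — to the left.
C is a pure solid; its activity is 1 regardless of amount, so Q is unaffected — no shift from this change.
The forward reaction is exothermic. Raising T favours the endothermic direction — shift to the left.
Only the nonzero effect(s) matter; the net shift is to the left.

left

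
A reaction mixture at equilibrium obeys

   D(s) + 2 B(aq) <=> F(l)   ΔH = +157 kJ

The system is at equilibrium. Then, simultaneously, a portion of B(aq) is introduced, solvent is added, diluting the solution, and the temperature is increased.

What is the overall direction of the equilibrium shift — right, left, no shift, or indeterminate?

cannot be determined

Adding B (aq), a reactant, drives the reaction to the right.
Dilution lowers every aqueous concentration by the same factor. Δn_aq = 0 − 2 = -2, so the system shifts toward the side with more dissolved moles — to the left.
The forward reaction is endothermic. Raising T favours the endothermic direction — shift to the right.
The individual effects push in opposite directions; without quantitative information the net direction cannot be determined.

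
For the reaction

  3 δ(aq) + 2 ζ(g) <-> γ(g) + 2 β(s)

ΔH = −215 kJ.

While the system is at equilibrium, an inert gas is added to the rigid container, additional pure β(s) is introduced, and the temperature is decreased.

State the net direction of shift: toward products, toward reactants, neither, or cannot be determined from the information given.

right

At constant volume, adding an inert gas leaves every reacting species' partial pressure unchanged, so Q is unchanged — no shift from this change.
β is a pure solid; its activity is 1 regardless of amount, so Q is unaffected — no shift from this change.
The forward reaction is exothermic. Lowering T favours the exothermic direction — shift to the right.
Only the nonzero effect(s) matter; the net shift is to the right.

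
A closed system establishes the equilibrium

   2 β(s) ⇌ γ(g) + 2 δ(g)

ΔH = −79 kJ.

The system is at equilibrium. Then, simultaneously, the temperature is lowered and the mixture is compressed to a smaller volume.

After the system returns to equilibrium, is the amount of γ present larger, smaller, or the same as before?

The forward reaction is exothermic. Lowering T favours the exothermic direction — shift to the right.
Gas moles: reactants 0, products 3 (Δn_gas = +3). Compression shifts the system toward the side with fewer moles of gas — to the left.
The two effects oppose each other, so the net shift — and hence the change in γ — cannot be determined from the given information.

cannot be determined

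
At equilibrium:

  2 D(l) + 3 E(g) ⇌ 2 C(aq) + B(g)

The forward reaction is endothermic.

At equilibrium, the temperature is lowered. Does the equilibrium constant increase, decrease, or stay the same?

K depends on temperature via the van 't Hoff relation. The forward reaction is endothermic, so lowering T decreases K.

decreases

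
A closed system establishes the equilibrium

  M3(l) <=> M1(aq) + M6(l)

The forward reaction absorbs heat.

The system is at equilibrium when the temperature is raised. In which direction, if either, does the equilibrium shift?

right

The forward reaction is endothermic. Raising T favours the endothermic direction — shift to the right.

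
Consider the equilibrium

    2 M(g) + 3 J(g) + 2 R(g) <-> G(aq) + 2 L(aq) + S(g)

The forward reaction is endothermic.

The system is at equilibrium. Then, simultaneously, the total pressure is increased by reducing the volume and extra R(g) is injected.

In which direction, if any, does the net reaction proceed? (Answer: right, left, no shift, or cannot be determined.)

right

Gas moles: reactants 7, products 1 (Δn_gas = -6). Compression shifts the system toward the side with fewer moles of gas — to the right.
Adding R (g), a reactant, drives the reaction to the right.
All effects act in the same direction — net shift to the right.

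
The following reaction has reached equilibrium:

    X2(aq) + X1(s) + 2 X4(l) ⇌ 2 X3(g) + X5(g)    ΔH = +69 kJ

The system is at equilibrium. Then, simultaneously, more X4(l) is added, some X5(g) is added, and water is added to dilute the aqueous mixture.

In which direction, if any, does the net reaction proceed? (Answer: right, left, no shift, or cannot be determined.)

left

X4 is a pure liquid; its activity is 1 regardless of amount, so Q is unaffected — no shift from this change.
Adding X5 (g), a product, drives the reaction to the left.
Dilution lowers every aqueous concentration by the same factor. Δn_aq = 0 − 1 = -1, so the system shifts toward the side with more dissolved moles — to the left.
Only the nonzero effect(s) matter; the net shift is to the left.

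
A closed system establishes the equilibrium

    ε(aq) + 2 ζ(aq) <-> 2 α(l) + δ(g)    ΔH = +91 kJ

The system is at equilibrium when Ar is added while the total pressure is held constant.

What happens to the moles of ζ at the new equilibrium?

decreases

Adding inert gas at constant total pressure expands the volume and lowers every reacting partial pressure. With Δn_gas = 1 − 0 = +1, Q moves away from K toward the side with fewer gas moles, so the system shifts toward the side with more gas moles — to the right.
The net shift is to the right. ζ is a reactant, so its amount decreases.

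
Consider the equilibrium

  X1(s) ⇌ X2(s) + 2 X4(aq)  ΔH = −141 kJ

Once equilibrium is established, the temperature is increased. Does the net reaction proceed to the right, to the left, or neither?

The forward reaction is exothermic. Raising T favours the endothermic direction — shift to the left.

left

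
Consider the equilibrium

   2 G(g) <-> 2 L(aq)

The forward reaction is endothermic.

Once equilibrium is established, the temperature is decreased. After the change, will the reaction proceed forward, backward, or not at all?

The forward reaction is endothermic. Lowering T favours the exothermic direction — shift to the left.

left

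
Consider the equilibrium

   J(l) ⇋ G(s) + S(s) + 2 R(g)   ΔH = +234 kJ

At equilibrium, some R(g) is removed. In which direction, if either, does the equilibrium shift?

Removing R (g), a product, drives the reaction to the right.

right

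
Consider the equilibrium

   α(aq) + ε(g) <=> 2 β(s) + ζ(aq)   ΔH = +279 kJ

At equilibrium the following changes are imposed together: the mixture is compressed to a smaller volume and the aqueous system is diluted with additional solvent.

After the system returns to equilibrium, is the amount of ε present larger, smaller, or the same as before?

Gas moles: reactants 1, products 0 (Δn_gas = -1). Compression shifts the system toward the side with fewer moles of gas — to the right.
Dilution scales every aqueous concentration by the same factor. Δn_aq = 1 − 1 = 0, so Q is unchanged — no shift.
The net shift is to the right. ε is a reactant, so its amount decreases.

decreases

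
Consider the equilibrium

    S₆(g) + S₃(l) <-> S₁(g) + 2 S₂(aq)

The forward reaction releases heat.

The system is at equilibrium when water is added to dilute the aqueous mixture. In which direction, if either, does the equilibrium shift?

right

Dilution lowers every aqueous concentration by the same factor. Δn_aq = 2 − 0 = +2, so the system shifts toward the side with more dissolved moles — to the right.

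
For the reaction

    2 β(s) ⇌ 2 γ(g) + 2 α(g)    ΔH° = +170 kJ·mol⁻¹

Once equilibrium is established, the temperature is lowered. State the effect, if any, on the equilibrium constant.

K depends on temperature via the van 't Hoff relation. The forward reaction is endothermic, so lowering T decreases K.

decreases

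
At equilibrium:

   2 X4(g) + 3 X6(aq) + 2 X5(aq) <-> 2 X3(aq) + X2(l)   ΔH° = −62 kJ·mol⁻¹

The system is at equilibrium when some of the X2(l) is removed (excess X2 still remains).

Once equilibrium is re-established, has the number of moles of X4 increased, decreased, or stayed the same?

unchanged

X2 is a pure liquid; its activity is 1 regardless of amount, so Q is unaffected — no shift from this change.
No net shift occurs, so the amount of X4 is unchanged.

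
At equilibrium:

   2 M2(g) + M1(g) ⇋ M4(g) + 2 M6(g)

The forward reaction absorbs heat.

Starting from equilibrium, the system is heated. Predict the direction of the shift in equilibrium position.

right

The forward reaction is endothermic. Raising T favours the endothermic direction — shift to the right.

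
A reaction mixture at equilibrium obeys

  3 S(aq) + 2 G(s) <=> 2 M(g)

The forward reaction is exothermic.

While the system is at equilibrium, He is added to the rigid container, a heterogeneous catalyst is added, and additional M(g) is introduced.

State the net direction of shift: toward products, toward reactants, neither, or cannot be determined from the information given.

left

At constant volume, adding an inert gas leaves every reacting species' partial pressure unchanged, so Q is unchanged — no shift from this change.
A catalyst speeds both forward and reverse rates equally; it changes neither Q nor K — no shift from this change.
Adding M (g), a product, drives the reaction to the left.
Only the nonzero effect(s) matter; the net shift is to the left.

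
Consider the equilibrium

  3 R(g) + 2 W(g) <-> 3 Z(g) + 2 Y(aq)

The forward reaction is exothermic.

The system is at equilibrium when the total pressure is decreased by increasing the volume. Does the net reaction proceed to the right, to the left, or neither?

left

Gas moles: reactants 5, products 3 (Δn_gas = -2). Expansion shifts the system toward the side with more moles of gas — to the left.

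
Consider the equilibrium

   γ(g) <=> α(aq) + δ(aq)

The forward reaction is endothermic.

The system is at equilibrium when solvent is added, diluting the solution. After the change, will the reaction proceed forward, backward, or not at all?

Dilution lowers every aqueous concentration by the same factor. Δn_aq = 2 − 0 = +2, so the system shifts toward the side with more dissolved moles — to the right.

right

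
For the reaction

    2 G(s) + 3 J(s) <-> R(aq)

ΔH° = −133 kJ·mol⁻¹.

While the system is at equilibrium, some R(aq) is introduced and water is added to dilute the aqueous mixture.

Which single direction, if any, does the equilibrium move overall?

Adding R (aq), a product, drives the reaction to the left.
Dilution lowers every aqueous concentration by the same factor. Δn_aq = 1 − 0 = +1, so the system shifts toward the side with more dissolved moles — to the right.
The individual effects push in opposite directions; without quantitative information the net direction cannot be determined.

cannot be determined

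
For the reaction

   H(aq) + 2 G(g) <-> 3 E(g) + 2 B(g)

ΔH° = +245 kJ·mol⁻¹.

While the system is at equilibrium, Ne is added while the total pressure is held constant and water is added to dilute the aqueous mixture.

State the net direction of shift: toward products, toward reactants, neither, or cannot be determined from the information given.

Adding inert gas at constant total pressure expands the volume and lowers every reacting partial pressure. With Δn_gas = 5 − 2 = +3, Q moves away from K toward the side with fewer gas moles, so the system shifts toward the side with more gas moles — to the right.
Dilution lowers every aqueous concentration by the same factor. Δn_aq = 0 − 1 = -1, so the system shifts toward the side with more dissolved moles — to the left.
The individual effects push in opposite directions; without quantitative information the net direction cannot be determined.

cannot be determined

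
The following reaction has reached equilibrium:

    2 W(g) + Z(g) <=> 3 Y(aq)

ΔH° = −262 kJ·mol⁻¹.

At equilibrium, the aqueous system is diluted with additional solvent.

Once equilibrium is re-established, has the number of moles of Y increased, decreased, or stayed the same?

increases

Dilution lowers every aqueous concentration by the same factor. Δn_aq = 3 − 0 = +3, so the system shifts toward the side with more dissolved moles — to the right.
The net shift is to the right. Y is a product, so its amount increases.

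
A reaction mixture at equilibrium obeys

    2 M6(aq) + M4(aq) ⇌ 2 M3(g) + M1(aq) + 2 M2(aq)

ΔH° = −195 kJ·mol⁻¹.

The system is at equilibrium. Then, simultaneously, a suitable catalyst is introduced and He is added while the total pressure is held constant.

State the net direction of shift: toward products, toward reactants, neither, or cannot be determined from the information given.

A catalyst speeds both forward and reverse rates equally; it changes neither Q nor K — no shift from this change.
Adding inert gas at constant total pressure expands the volume and lowers every reacting partial pressure. With Δn_gas = 2 − 0 = +2, Q moves away from K toward the side with fewer gas moles, so the system shifts toward the side with more gas moles — to the right.
Only the nonzero effect(s) matter; the net shift is to the right.

right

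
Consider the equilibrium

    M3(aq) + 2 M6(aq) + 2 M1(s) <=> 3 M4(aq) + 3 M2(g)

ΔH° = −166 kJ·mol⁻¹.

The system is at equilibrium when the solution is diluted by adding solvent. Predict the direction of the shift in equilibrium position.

no shift

Dilution scales every aqueous concentration by the same factor. Δn_aq = 3 − 3 = 0, so Q is unchanged — no shift.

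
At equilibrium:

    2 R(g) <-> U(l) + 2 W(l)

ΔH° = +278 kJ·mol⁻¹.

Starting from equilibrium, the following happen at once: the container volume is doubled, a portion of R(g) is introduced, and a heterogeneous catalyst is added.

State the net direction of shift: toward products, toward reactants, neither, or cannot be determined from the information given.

Gas moles: reactants 2, products 0 (Δn_gas = -2). Expansion shifts the system toward the side with more moles of gas — to the left.
Adding R (g), a reactant, drives the reaction to the right.
A catalyst speeds both forward and reverse rates equally; it changes neither Q nor K — no shift from this change.
The individual effects push in opposite directions; without quantitative information the net direction cannot be determined.

cannot be determined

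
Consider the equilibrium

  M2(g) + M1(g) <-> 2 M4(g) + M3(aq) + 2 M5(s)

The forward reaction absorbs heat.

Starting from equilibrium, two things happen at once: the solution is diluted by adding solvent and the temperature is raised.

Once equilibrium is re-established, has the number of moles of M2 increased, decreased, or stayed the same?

Dilution lowers every aqueous concentration by the same factor. Δn_aq = 1 − 0 = +1, so the system shifts toward the side with more dissolved moles — to the right.
The forward reaction is endothermic. Raising T favours the endothermic direction — shift to the right.
The net shift is to the right. M2 is a reactant, so its amount decreases.

decreases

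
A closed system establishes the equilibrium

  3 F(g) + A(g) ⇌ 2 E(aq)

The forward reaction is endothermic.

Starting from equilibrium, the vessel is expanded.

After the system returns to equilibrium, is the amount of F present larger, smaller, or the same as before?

increases

Gas moles: reactants 4, products 0 (Δn_gas = -4). Expansion shifts the system toward the side with more moles of gas — to the left.
The net shift is to the left. F is a reactant, so its amount increases.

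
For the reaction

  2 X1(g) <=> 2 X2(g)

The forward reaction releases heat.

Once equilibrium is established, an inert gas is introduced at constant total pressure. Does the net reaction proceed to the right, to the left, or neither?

Adding inert gas at constant total pressure expands the volume, scaling every reacting partial pressure by the same factor. Δn_gas = 2 − 2 = 0, so Q is unchanged — no shift.

no shift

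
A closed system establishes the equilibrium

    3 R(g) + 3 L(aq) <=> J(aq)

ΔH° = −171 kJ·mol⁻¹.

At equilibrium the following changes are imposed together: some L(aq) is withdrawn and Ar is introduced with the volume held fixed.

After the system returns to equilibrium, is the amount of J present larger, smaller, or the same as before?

Removing L (aq), a reactant, drives the reaction to the left.
At constant volume, adding an inert gas leaves every reacting species' partial pressure unchanged, so Q is unchanged — no shift from this change.
The net shift is to the left. J is a product, so its amount decreases.

decreases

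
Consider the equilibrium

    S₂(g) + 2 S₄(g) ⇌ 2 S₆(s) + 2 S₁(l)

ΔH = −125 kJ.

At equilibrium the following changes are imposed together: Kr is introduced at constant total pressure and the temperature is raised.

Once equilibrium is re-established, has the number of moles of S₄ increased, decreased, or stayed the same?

Adding inert gas at constant total pressure expands the volume and lowers every reacting partial pressure. With Δn_gas = 0 − 3 = -3, Q moves away from K toward the side with fewer gas moles, so the system shifts toward the side with more gas moles — to the left.
The forward reaction is exothermic. Raising T favours the endothermic direction — shift to the left.
The net shift is to the left. S₄ is a reactant, so its amount increases.

increases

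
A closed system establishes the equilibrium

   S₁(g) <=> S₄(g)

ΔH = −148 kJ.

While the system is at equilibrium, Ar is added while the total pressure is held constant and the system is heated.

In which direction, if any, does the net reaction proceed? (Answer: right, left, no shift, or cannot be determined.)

Adding inert gas at constant total pressure expands the volume, scaling every reacting partial pressure by the same factor. Δn_gas = 1 − 1 = 0, so Q is unchanged — no shift.
The forward reaction is exothermic. Raising T favours the endothermic direction — shift to the left.
Only the nonzero effect(s) matter; the net shift is to the left.

left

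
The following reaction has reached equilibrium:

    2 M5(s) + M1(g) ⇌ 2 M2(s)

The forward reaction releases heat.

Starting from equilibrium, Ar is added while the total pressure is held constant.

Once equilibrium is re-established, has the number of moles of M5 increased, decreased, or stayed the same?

Adding inert gas at constant total pressure expands the volume and lowers every reacting partial pressure. With Δn_gas = 0 − 1 = -1, Q moves away from K toward the side with fewer gas moles, so the system shifts toward the side with more gas moles — to the left.
The net shift is to the left. M5 is a reactant, so its amount increases.

increases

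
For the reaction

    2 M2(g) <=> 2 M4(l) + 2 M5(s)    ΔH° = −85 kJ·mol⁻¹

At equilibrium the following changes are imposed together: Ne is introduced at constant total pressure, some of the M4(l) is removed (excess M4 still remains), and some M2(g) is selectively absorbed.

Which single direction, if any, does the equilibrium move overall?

left

Adding inert gas at constant total pressure expands the volume and lowers every reacting partial pressure. With Δn_gas = 0 − 2 = -2, Q moves away from K toward the side with fewer gas moles, so the system shifts toward the side with more gas moles — to the left.
M4 is a pure liquid; its activity is 1 regardless of amount, so Q is unaffected — no shift from this change.
Removing M2 (g), a reactant, drives the reaction to the left.
Only the nonzero effect(s) matter; the net shift is to the left.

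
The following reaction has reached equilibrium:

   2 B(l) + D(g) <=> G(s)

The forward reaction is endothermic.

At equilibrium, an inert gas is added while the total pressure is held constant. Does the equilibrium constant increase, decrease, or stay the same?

The equilibrium constant depends only on temperature. This perturbation may move the position of equilibrium, but since T is unchanged, K itself is unchanged.

unchanged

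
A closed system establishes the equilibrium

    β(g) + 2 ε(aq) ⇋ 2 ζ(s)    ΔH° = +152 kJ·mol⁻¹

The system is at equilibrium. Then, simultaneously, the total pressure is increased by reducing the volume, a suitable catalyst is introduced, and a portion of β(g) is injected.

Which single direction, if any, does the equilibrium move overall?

Gas moles: reactants 1, products 0 (Δn_gas = -1). Compression shifts the system toward the side with fewer moles of gas — to the right.
A catalyst speeds both forward and reverse rates equally; it changes neither Q nor K — no shift from this change.
Adding β (g), a reactant, drives the reaction to the right.
Only the nonzero effect(s) matter; the net shift is to the right.

right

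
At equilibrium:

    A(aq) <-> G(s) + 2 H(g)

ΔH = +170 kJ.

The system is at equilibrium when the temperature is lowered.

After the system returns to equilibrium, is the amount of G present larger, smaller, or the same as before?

The forward reaction is endothermic. Lowering T favours the exothermic direction — shift to the left.
The net shift is to the left. G is a product, so its amount decreases.

decreases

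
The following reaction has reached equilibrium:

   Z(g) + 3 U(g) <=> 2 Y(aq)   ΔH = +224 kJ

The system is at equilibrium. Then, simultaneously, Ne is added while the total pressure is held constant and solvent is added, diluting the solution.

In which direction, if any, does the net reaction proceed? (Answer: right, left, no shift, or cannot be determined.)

cannot be determined

Adding inert gas at constant total pressure expands the volume and lowers every reacting partial pressure. With Δn_gas = 0 − 4 = -4, Q moves away from K toward the side with fewer gas moles, so the system shifts toward the side with more gas moles — to the left.
Dilution lowers every aqueous concentration by the same factor. Δn_aq = 2 − 0 = +2, so the system shifts toward the side with more dissolved moles — to the right.
The individual effects push in opposite directions; without quantitative information the net direction cannot be determined.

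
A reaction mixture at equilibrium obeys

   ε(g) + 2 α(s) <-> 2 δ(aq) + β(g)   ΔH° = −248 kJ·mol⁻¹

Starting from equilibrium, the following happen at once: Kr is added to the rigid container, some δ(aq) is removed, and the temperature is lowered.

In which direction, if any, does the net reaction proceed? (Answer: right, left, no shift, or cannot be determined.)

right

At constant volume, adding an inert gas leaves every reacting species' partial pressure unchanged, so Q is unchanged — no shift from this change.
Removing δ (aq), a product, drives the reaction to the right.
The forward reaction is exothermic. Lowering T favours the exothermic direction — shift to the right.
Only the nonzero effect(s) matter; the net shift is to the right.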